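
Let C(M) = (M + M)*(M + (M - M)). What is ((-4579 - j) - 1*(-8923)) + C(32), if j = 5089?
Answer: 1303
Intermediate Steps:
C(M) = 2*M**2 (C(M) = (2*M)*(M + 0) = (2*M)*M = 2*M**2)
((-4579 - j) - 1*(-8923)) + C(32) = ((-4579 - 1*5089) - 1*(-8923)) + 2*32**2 = ((-4579 - 5089) + 8923) + 2*1024 = (-9668 + 8923) + 2048 = -745 + 2048 = 1303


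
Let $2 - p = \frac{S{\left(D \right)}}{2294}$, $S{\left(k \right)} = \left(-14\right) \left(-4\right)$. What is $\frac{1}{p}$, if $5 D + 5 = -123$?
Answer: $\frac{1147}{2266} \approx 0.50618$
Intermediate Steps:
$D = - \frac{128}{5}$ ($D = -1 + \frac{1}{5} \left(-123\right) = -1 - \frac{123}{5} = - \frac{128}{5} \approx -25.6$)
$S{\left(k \right)} = 56$
$p = \frac{2266}{1147}$ ($p = 2 - \frac{56}{2294} = 2 - 56 \cdot \frac{1}{2294} = 2 - \frac{28}{1147} = \frac{2266}{1147} \approx 1.9756$)
$\frac{1}{p} = \frac{1}{\frac{2266}{1147}} = \frac{1147}{2266}$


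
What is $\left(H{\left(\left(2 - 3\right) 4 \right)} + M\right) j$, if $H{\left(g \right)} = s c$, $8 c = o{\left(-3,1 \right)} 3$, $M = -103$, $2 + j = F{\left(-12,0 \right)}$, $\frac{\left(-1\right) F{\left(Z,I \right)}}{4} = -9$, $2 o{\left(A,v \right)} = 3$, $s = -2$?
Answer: $- \frac{14161}{4} \approx -3540.3$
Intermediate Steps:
$o{\left(A,v \right)} = \frac{3}{2}$ ($o{\left(A,v \right)} = \frac{1}{2} \cdot 3 = \frac{3}{2}$)
$F{\left(Z,I \right)} = 36$ ($F{\left(Z,I \right)} = \left(-4\right) \left(-9\right) = 36$)
$j = 34$ ($j = -2 + 36 = 34$)
$c = \frac{9}{16}$ ($c = \frac{\frac{3}{2} \cdot 3}{8} = \frac{1}{8} \cdot \frac{9}{2} = \frac{9}{16} \approx 0.5625$)
$H{\left(g \right)} = - \frac{9}{8}$ ($H{\left(g \right)} = \left(-2\right) \frac{9}{16} = - \frac{9}{8}$)
$\left(H{\left(\left(2 - 3\right) 4 \right)} + M\right) j = \left(- \frac{9}{8} - 103\right) 34 = \left(- \frac{833}{8}\right) 34 = - \frac{14161}{4}$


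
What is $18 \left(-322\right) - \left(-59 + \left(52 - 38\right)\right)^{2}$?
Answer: $-7821$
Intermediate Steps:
$18 \left(-322\right) - \left(-59 + \left(52 - 38\right)\right)^{2} = -5796 - \left(-59 + \left(52 - 38\right)\right)^{2} = -5796 - \left(-59 + 14\right)^{2} = -5796 - \left(-45\right)^{2} = -5796 - 2025 = -7821$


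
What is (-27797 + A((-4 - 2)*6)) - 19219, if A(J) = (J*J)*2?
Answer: -44424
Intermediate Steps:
A(J) = 2*J² (A(J) = J²*2 = 2*J²)
(-27797 + A((-4 - 2)*6)) - 19219 = (-27797 + 2*((-4 - 2)*6)²) - 19219 = (-27797 + 2*(-6*6)²) - 19219 = (-27797 + 2*(-36)²) - 19219 = (-27797 + 2*1296) - 19219 = (-27797 + 2592) - 19219 = -25205 - 19219 = -44424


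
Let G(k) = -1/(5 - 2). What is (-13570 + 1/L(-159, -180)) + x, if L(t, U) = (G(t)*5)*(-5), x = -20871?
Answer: -861022/25 ≈ -34441.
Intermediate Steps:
G(k) = -⅓ (G(k) = -1/3 = -1*⅓ = -⅓)
L(t, U) = 25/3 (L(t, U) = -⅓*5*(-5) = -5/3*(-5) = 25/3)
(-13570 + 1/L(-159, -180)) + x = (-13570 + 1/(25/3)) - 20871 = (-13570 + 3/25) - 20871 = -339247/25 - 20871 = -861022/25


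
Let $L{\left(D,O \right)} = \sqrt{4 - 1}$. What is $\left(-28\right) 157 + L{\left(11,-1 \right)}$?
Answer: $-4396 + \sqrt{3} \approx -4394.3$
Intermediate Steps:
$L{\left(D,O \right)} = \sqrt{3}$
$\left(-28\right) 157 + L{\left(11,-1 \right)} = \left(-28\right) 157 + \sqrt{3} = -4396 + \sqrt{3}$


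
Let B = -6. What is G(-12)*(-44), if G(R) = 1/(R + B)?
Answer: 22/9 ≈ 2.4444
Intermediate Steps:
G(R) = 1/(-6 + R) (G(R) = 1/(R - 6) = 1/(-6 + R))
G(-12)*(-44) = -44/(-6 - 12) = -44/(-18) = -1/18*(-44) = 22/9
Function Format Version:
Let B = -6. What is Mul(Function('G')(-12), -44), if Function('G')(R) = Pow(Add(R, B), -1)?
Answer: Rational(22, 9) ≈ 2.4444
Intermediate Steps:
Function('G')(R) = Pow(Add(-6, R), -1) (Function('G')(R) = Pow(Add(R, -6), -1) = Pow(Add(-6, R), -1))
Mul(Function('G')(-12), -44) = Mul(Pow(Add(-6, -12), -1), -44) = Mul(Pow(-18, -1), -44) = Mul(Rational(-1, 18), -44) = Rational(22, 9)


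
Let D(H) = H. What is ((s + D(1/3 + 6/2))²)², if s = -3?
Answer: 1/81 ≈ 0.012346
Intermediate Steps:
((s + D(1/3 + 6/2))²)² = ((-3 + (1/3 + 6/2))²)² = ((-3 + (1*(⅓) + 6*(½)))²)² = ((-3 + (⅓ + 3))²)² = ((-3 + 10/3)²)² = ((⅓)²)² = (⅑)² = 1/81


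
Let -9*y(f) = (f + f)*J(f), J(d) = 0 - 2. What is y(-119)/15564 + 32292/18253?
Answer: 1128661441/639201807 ≈ 1.7657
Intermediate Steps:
J(d) = -2
y(f) = 4*f/9 (y(f) = -(f + f)*(-2)/9 = -2*f*(-2)/9 = -(-4)*f/9 = 4*f/9)
y(-119)/15564 + 32292/18253 = ((4/9)*(-119))/15564 + 32292/18253 = -476/9*1/15564 + 32292*(1/18253) = -119/35019 + 32292/18253 = 1128661441/639201807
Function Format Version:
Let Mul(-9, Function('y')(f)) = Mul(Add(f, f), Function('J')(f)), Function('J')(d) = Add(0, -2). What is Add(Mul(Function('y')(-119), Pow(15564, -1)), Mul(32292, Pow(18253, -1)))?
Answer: Rational(1128661441, 639201807) ≈ 1.7657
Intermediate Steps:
Function('J')(d) = -2
Function('y')(f) = Mul(Rational(4, 9), f) (Function('y')(f) = Mul(Rational(-1, 9), Mul(Add(f, f), -2)) = Mul(Rational(-1, 9), Mul(Mul(2, f), -2)) = Mul(Rational(-1, 9), Mul(-4, f)) = Mul(Rational(4, 9), f))
Add(Mul(Function('y')(-119), Pow(15564, -1)), Mul(32292, Pow(18253, -1))) = Add(Mul(Mul(Rational(4, 9), -119), Pow(15564, -1)), Mul(32292, Pow(18253, -1))) = Add(Mul(Rational(-476, 9), Rational(1, 15564)), Mul(32292, Rational(1, 18253))) = Add(Rational(-119, 35019), Rational(32292, 18253)) = Rational(1128661441, 639201807)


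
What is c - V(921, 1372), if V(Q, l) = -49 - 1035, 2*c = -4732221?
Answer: -4730053/2 ≈ -2.3650e+6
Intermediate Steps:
c = -4732221/2 (c = (½)*(-4732221) = -4732221/2 ≈ -2.3661e+6)
V(Q, l) = -1084
c - V(921, 1372) = -4732221/2 - 1*(-1084) = -4732221/2 + 1084 = -4730053/2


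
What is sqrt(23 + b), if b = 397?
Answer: 2*sqrt(105) ≈ 20.494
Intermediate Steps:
sqrt(23 + b) = sqrt(23 + 397) = sqrt(420) = 2*sqrt(105)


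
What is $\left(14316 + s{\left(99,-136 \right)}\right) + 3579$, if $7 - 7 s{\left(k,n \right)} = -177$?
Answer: $\frac{125449}{7} \approx 17921.0$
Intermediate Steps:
$s{\left(k,n \right)} = \frac{184}{7}$ ($s{\left(k,n \right)} = 1 - - \frac{177}{7} = 1 + \frac{177}{7} = \frac{184}{7}$)
$\left(14316 + s{\left(99,-136 \right)}\right) + 3579 = \left(14316 + \frac{184}{7}\right) + 3579 = \frac{100396}{7} + 3579 = \frac{125449}{7}$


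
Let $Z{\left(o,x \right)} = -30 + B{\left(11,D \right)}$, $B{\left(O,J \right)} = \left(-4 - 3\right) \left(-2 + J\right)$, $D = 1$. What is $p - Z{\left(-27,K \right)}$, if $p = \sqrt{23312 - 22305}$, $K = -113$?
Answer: $23 + \sqrt{1007} \approx 54.733$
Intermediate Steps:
$B{\left(O,J \right)} = 14 - 7 J$ ($B{\left(O,J \right)} = - 7 \left(-2 + J\right) = 14 - 7 J$)
$Z{\left(o,x \right)} = -23$ ($Z{\left(o,x \right)} = -30 + \left(14 - 7\right) = -30 + 7 = -23$)
$p = \sqrt{1007} \approx 31.733$
$p - Z{\left(-27,K \right)} = \sqrt{1007} - -23 = \sqrt{1007} + 23 = 23 + \sqrt{1007}$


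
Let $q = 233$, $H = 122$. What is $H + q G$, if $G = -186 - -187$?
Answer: $355$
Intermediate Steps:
$G = 1$ ($G = -186 + 187 = 1$)
$H + q G = 122 + 233 \cdot 1 = 122 + 233 = 355$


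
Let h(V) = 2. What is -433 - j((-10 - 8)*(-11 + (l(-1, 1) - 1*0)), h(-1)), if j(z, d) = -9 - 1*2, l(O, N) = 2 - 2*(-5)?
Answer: -422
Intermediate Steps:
l(O, N) = 12 (l(O, N) = 2 + 10 = 12)
j(z, d) = -11 (j(z, d) = -9 - 2 = -11)
-433 - j((-10 - 8)*(-11 + (l(-1, 1) - 1*0)), h(-1)) = -433 - 1*(-11) = -433 + 11 = -422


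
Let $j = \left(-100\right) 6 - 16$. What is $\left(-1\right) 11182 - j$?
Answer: $-10566$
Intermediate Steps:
$j = -616$ ($j = -600 - 16 = -616$)
$\left(-1\right) 11182 - j = \left(-1\right) 11182 - -616 = -11182 + 616 = -10566$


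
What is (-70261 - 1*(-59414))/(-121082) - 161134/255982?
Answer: -8366895117/15497406262 ≈ -0.53989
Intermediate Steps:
(-70261 - 1*(-59414))/(-121082) - 161134/255982 = (-70261 + 59414)*(-1/121082) - 161134*1/255982 = -10847*(-1/121082) - 80567/127991 = 10847/121082 - 80567/127991 = -8366895117/15497406262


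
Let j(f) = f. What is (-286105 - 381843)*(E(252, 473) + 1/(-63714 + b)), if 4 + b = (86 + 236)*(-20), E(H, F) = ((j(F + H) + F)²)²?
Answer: -48263312999377835299498/35079 ≈ -1.3758e+18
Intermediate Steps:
E(H, F) = (H + 2*F)⁴ (E(H, F) = (((F + H) + F)²)² = ((H + 2*F)²)² = (H + 2*F)⁴)
b = -6444 (b = -4 + (86 + 236)*(-20) = -4 + 322*(-20) = -4 - 6440 = -6444)
(-286105 - 381843)*(E(252, 473) + 1/(-63714 + b)) = (-286105 - 381843)*((252 + 2*473)⁴ + 1/(-63714 - 6444)) = -667948*((252 + 946)⁴ + 1/(-70158)) = -667948*(1198⁴ - 1/70158) = -667948*(2059810521616 - 1/70158) = -667948*144512186575535327/70158 = -48263312999377835299498/35079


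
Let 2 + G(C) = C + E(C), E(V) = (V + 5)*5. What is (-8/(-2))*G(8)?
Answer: 284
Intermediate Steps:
E(V) = 25 + 5*V (E(V) = (5 + V)*5 = 25 + 5*V)
G(C) = 23 + 6*C (G(C) = -2 + (C + (25 + 5*C)) = -2 + (25 + 6*C) = 23 + 6*C)
(-8/(-2))*G(8) = (-8/(-2))*(23 + 6*8) = (-8*(-1/2))*(23 + 48) = 4*71 = 284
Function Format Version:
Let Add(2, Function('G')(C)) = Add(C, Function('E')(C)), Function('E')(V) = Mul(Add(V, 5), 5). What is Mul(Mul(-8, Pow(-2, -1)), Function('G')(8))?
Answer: 284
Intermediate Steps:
Function('E')(V) = Add(25, Mul(5, V)) (Function('E')(V) = Mul(Add(5, V), 5) = Add(25, Mul(5, V)))
Function('G')(C) = Add(23, Mul(6, C)) (Function('G')(C) = Add(-2, Add(C, Add(25, Mul(5, C)))) = Add(-2, Add(25, Mul(6, C))) = Add(23, Mul(6, C)))
Mul(Mul(-8, Pow(-2, -1)), Function('G')(8)) = Mul(Mul(-8, Pow(-2, -1)), Add(23, Mul(6, 8))) = Mul(Mul(-8, Rational(-1, 2)), Add(23, 48)) = Mul(4, 71) = 284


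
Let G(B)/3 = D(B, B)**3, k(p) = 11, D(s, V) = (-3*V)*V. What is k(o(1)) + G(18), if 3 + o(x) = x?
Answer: -2754990133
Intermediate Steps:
D(s, V) = -3*V**2
o(x) = -3 + x
G(B) = -81*B**6 (G(B) = 3*(-3*B**2)**3 = 3*(-27*B**6) = -81*B**6)
k(o(1)) + G(18) = 11 - 81*18**6 = 11 - 81*34012224 = 11 - 2754990144 = -2754990133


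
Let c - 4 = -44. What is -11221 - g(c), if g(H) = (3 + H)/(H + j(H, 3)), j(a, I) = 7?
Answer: -370330/33 ≈ -11222.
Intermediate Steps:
c = -40 (c = 4 - 44 = -40)
g(H) = (3 + H)/(7 + H) (g(H) = (3 + H)/(H + 7) = (3 + H)/(7 + H))
-11221 - g(c) = -11221 - (3 - 40)/(7 - 40) = -11221 - (-37)/(-33) = -11221 - (-1)*(-37)/33 = -11221 - 1*37/33 = -11221 - 37/33 = -370330/33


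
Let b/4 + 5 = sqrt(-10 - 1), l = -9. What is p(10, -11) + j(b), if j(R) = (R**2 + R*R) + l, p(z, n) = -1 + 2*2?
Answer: 442 - 320*I*sqrt(11) ≈ 442.0 - 1061.3*I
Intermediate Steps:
p(z, n) = 3 (p(z, n) = -1 + 4 = 3)
b = -20 + 4*I*sqrt(11) (b = -20 + 4*sqrt(-10 - 1) = -20 + 4*sqrt(-11) = -20 + 4*(I*sqrt(11)) = -20 + 4*I*sqrt(11) ≈ -20.0 + 13.266*I)
j(R) = -9 + 2*R**2 (j(R) = (R**2 + R*R) - 9 = (R**2 + R**2) - 9 = 2*R**2 - 9 = -9 + 2*R**2)
p(10, -11) + j(b) = 3 + (-9 + 2*(-20 + 4*I*sqrt(11))**2) = -6 + 2*(-20 + 4*I*sqrt(11))**2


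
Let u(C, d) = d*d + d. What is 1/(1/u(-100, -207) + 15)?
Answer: 42642/639631 ≈ 0.066667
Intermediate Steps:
u(C, d) = d + d**2 (u(C, d) = d**2 + d = d + d**2)
1/(1/u(-100, -207) + 15) = 1/(1/(-207*(1 - 207)) + 15) = 1/(1/(-207*(-206)) + 15) = 1/(1/42642 + 15) = 1/(639631/42642) = 42642/639631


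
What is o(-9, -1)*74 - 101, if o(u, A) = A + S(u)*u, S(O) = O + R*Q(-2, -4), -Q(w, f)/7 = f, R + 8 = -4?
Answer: 229595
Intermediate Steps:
R = -12 (R = -8 - 4 = -12)
Q(w, f) = -7*f
S(O) = -336 + O (S(O) = O - (-84)*(-4) = O - 12*28 = O - 336 = -336 + O)
o(u, A) = A + u*(-336 + u) (o(u, A) = A + (-336 + u)*u = A + u*(-336 + u))
o(-9, -1)*74 - 101 = (-1 - 9*(-336 - 9))*74 - 101 = (-1 - 9*(-345))*74 - 101 = (-1 + 3105)*74 - 101 = 3104*74 - 101 = 229696 - 101 = 229595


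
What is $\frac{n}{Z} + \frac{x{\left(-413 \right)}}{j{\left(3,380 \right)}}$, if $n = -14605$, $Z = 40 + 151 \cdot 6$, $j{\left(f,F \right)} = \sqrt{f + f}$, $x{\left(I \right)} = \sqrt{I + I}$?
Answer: $- \frac{14605}{946} + \frac{i \sqrt{1239}}{3} \approx -15.439 + 11.733 i$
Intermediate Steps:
$x{\left(I \right)} = \sqrt{2} \sqrt{I}$ ($x{\left(I \right)} = \sqrt{2 I} = \sqrt{2} \sqrt{I}$)
$j{\left(f,F \right)} = \sqrt{2} \sqrt{f}$ ($j{\left(f,F \right)} = \sqrt{2 f} = \sqrt{2} \sqrt{f}$)
$Z = 946$ ($Z = 40 + 906 = 946$)
$\frac{n}{Z} + \frac{x{\left(-413 \right)}}{j{\left(3,380 \right)}} = - \frac{14605}{946} + \frac{\sqrt{2} \sqrt{-413}}{\sqrt{2} \sqrt{3}} = \left(-14605\right) \frac{1}{946} + \frac{\sqrt{2} i \sqrt{413}}{\sqrt{6}} = - \frac{14605}{946} + i \sqrt{826} \frac{\sqrt{6}}{6} = - \frac{14605}{946} + \frac{i \sqrt{1239}}{3}$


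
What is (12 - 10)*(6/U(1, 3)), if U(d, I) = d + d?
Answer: 6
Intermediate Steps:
U(d, I) = 2*d
(12 - 10)*(6/U(1, 3)) = (12 - 10)*(6/((2*1))) = 2*(6/2) = 2*(6*(1/2)) = 2*3 = 6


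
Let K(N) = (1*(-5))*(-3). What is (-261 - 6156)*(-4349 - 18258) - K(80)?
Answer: 145069104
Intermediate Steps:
K(N) = 15 (K(N) = -5*(-3) = 15)
(-261 - 6156)*(-4349 - 18258) - K(80) = (-261 - 6156)*(-4349 - 18258) - 1*15 = -6417*(-22607) - 15 = 145069119 - 15 = 145069104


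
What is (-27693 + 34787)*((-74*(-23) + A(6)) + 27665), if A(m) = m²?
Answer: 208584882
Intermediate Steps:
(-27693 + 34787)*((-74*(-23) + A(6)) + 27665) = (-27693 + 34787)*((-74*(-23) + 6²) + 27665) = 7094*((1702 + 36) + 27665) = 7094*(1738 + 27665) = 7094*29403 = 208584882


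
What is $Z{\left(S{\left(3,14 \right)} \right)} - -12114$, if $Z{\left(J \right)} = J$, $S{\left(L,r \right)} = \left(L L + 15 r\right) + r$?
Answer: $12347$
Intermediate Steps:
$S{\left(L,r \right)} = L^{2} + 16 r$ ($S{\left(L,r \right)} = \left(L^{2} + 15 r\right) + r = L^{2} + 16 r$)
$Z{\left(S{\left(3,14 \right)} \right)} - -12114 = \left(3^{2} + 16 \cdot 14\right) - -12114 = \left(9 + 224\right) + 12114 = 233 + 12114 = 12347$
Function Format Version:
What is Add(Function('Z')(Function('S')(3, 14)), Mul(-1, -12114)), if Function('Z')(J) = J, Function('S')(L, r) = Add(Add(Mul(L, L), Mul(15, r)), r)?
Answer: 12347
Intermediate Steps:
Function('S')(L, r) = Add(Pow(L, 2), Mul(16, r)) (Function('S')(L, r) = Add(Add(Pow(L, 2), Mul(15, r)), r) = Add(Pow(L, 2), Mul(16, r)))
Add(Function('Z')(Function('S')(3, 14)), Mul(-1, -12114)) = Add(Add(Pow(3, 2), Mul(16, 14)), Mul(-1, -12114)) = Add(Add(9, 224), 12114) = Add(233, 12114) = 12347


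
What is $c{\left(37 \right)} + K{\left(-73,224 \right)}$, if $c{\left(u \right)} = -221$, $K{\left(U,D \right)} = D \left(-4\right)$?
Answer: $-1117$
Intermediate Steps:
$K{\left(U,D \right)} = - 4 D$
$c{\left(37 \right)} + K{\left(-73,224 \right)} = -221 - 896 = -1117$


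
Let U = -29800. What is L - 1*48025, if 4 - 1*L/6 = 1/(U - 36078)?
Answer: -1581104936/32939 ≈ -48001.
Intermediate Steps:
L = 790539/32939 (L = 24 - 6/(-29800 - 36078) = 24 - 6/(-65878) = 24 - 6*(-1/65878) = 24 + 3/32939 = 790539/32939 ≈ 24.000)
L - 1*48025 = 790539/32939 - 1*48025 = 790539/32939 - 48025 = -1581104936/32939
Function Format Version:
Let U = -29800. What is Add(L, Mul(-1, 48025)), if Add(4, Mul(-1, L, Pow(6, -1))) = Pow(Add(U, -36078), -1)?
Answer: Rational(-1581104936, 32939) ≈ -48001.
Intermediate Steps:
L = Rational(790539, 32939) (L = Add(24, Mul(-6, Pow(Add(-29800, -36078), -1))) = Add(24, Mul(-6, Pow(-65878, -1))) = Add(24, Mul(-6, Rational(-1, 65878))) = Add(24, Rational(3, 32939)) = Rational(790539, 32939) ≈ 24.000)
Add(L, Mul(-1, 48025)) = Add(Rational(790539, 32939), Mul(-1, 48025)) = Add(Rational(790539, 32939), -48025) = Rational(-1581104936, 32939)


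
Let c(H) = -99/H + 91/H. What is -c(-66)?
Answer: -4/33 ≈ -0.12121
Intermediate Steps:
c(H) = -8/H
-c(-66) = -(-8)/(-66) = -(-8)*(-1)/66 = -1*4/33 = -4/33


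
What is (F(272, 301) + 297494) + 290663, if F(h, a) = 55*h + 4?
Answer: 603121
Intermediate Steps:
F(h, a) = 4 + 55*h
(F(272, 301) + 297494) + 290663 = ((4 + 55*272) + 297494) + 290663 = ((4 + 14960) + 297494) + 290663 = (14964 + 297494) + 290663 = 312458 + 290663 = 603121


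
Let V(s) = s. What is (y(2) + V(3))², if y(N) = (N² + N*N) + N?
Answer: 169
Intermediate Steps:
y(N) = N + 2*N² (y(N) = (N² + N²) + N = 2*N² + N = N + 2*N²)
(y(2) + V(3))² = (2*(1 + 2*2) + 3)² = (2*(1 + 4) + 3)² = (2*5 + 3)² = (10 + 3)² = 13² = 169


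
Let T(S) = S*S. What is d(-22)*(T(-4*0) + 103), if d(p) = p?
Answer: -2266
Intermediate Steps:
T(S) = S²
d(-22)*(T(-4*0) + 103) = -22*((-4*0)² + 103) = -22*(0² + 103) = -22*(0 + 103) = -22*103 = -2266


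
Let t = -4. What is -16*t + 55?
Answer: 119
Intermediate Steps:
-16*t + 55 = -16*(-4) + 55 = 64 + 55 = 119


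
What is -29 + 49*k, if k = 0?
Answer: -29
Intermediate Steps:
-29 + 49*k = -29 + 49*0 = -29 + 0 = -29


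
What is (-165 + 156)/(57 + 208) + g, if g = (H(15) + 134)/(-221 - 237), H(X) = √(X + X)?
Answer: -19816/60685 - √30/458 ≈ -0.33850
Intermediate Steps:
H(X) = √2*√X (H(X) = √(2*X) = √2*√X)
g = -67/229 - √30/458 (g = (√2*√15 + 134)/(-221 - 237) = (√30 + 134)/(-458) = (134 + √30)*(-1/458) = -67/229 - √30/458 ≈ -0.30454)
(-165 + 156)/(57 + 208) + g = (-165 + 156)/(57 + 208) + (-67/229 - √30/458) = -9/265 + (-67/229 - √30/458) = -19816/60685 - √30/458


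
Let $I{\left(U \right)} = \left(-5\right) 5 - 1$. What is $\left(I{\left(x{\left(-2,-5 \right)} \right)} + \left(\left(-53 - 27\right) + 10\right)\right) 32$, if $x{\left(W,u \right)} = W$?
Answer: $-3072$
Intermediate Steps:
$I{\left(U \right)} = -26$ ($I{\left(U \right)} = -25 - 1 = -26$)
$\left(I{\left(x{\left(-2,-5 \right)} \right)} + \left(\left(-53 - 27\right) + 10\right)\right) 32 = \left(-26 + \left(\left(-53 - 27\right) + 10\right)\right) 32 = \left(-26 + \left(-80 + 10\right)\right) 32 = \left(-26 - 70\right) 32 = \left(-96\right) 32 = -3072$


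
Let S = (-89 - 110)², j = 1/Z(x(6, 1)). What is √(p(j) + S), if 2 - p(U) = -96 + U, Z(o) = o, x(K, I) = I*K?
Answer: √1429158/6 ≈ 199.25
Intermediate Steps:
j = ⅙ (j = 1/(1*6) = 1/6 = ⅙ ≈ 0.16667)
S = 39601 (S = (-199)² = 39601)
p(U) = 98 - U (p(U) = 2 - (-96 + U) = 2 + (96 - U) = 98 - U)
√(p(j) + S) = √((98 - 1*⅙) + 39601) = √((98 - ⅙) + 39601) = √(587/6 + 39601) = √(238193/6) = √1429158/6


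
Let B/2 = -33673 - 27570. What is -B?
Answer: 122486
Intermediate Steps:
B = -122486 (B = 2*(-33673 - 27570) = 2*(-61243) = -122486)
-B = -1*(-122486) = 122486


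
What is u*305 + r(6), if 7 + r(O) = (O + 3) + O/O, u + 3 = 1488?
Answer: 452928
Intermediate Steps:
u = 1485 (u = -3 + 1488 = 1485)
r(O) = -3 + O (r(O) = -7 + ((O + 3) + O/O) = -7 + ((3 + O) + 1) = -7 + (4 + O) = -3 + O)
u*305 + r(6) = 1485*305 + (-3 + 6) = 452925 + 3 = 452928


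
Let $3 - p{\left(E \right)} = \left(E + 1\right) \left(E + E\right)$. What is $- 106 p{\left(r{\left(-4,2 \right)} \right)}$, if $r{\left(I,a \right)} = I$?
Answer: $2226$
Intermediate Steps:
$p{\left(E \right)} = 3 - 2 E \left(1 + E\right)$ ($p{\left(E \right)} = 3 - \left(E + 1\right) \left(E + E\right) = 3 - \left(1 + E\right) 2 E = 3 - 2 E \left(1 + E\right)$)
$- 106 p{\left(r{\left(-4,2 \right)} \right)} = - 106 \left(3 - -8 - 2 \left(-4\right)^{2}\right) = - 106 \left(3 + 8 - 32\right) = \left(-106\right) \left(-21\right) = 2226$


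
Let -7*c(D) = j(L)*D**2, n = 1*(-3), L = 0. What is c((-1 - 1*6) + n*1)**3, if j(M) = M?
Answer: 0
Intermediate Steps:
n = -3
c(D) = 0 (c(D) = -0*D**2 = -1/7*0 = 0)
c((-1 - 1*6) + n*1)**3 = 0**3 = 0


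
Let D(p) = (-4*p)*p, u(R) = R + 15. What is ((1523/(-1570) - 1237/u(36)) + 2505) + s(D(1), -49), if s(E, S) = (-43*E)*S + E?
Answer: -476594653/80070 ≈ -5952.2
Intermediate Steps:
u(R) = 15 + R
D(p) = -4*p**2
s(E, S) = E - 43*E*S (s(E, S) = -43*E*S + E = E - 43*E*S)
((1523/(-1570) - 1237/u(36)) + 2505) + s(D(1), -49) = ((1523/(-1570) - 1237/(15 + 36)) + 2505) + (-4*1**2)*(1 - 43*(-49)) = ((1523*(-1/1570) - 1237/51) + 2505) + (-4*1)*(1 + 2107) = ((-1523/1570 - 1237*1/51) + 2505) - 4*2108 = ((-1523/1570 - 1237/51) + 2505) - 8432 = (-2019763/80070 + 2505) - 8432 = 198555587/80070 - 8432 = -476594653/80070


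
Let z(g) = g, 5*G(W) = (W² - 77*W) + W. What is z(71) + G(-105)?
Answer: 3872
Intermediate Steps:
G(W) = -76*W/5 + W²/5 (G(W) = ((W² - 77*W) + W)/5 = (W² - 76*W)/5 = -76*W/5 + W²/5)
z(71) + G(-105) = 71 + (⅕)*(-105)*(-76 - 105) = 71 + (⅕)*(-105)*(-181) = 71 + 3801 = 3872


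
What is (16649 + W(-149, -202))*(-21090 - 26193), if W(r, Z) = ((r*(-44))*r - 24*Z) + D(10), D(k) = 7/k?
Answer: 451716391029/10 ≈ 4.5172e+10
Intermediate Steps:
W(r, Z) = 7/10 - 44*r**2 - 24*Z (W(r, Z) = ((r*(-44))*r - 24*Z) + 7/10 = ((-44*r)*r - 24*Z) + 7*(1/10) = (-44*r**2 - 24*Z) + 7/10 = 7/10 - 44*r**2 - 24*Z)
(16649 + W(-149, -202))*(-21090 - 26193) = (16649 + (7/10 - 44*(-149)**2 - 24*(-202)))*(-21090 - 26193) = (16649 + (7/10 - 44*22201 + 4848))*(-47283) = (16649 + (7/10 - 976844 + 4848))*(-47283) = (16649 - 9719953/10)*(-47283) = -9553463/10*(-47283) = 451716391029/10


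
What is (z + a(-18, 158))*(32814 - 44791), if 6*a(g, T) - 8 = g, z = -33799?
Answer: 1214491754/3 ≈ 4.0483e+8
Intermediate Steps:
a(g, T) = 4/3 + g/6
(z + a(-18, 158))*(32814 - 44791) = (-33799 + (4/3 + (⅙)*(-18)))*(32814 - 44791) = (-33799 + (4/3 - 3))*(-11977) = (-33799 - 5/3)*(-11977) = -101402/3*(-11977) = 1214491754/3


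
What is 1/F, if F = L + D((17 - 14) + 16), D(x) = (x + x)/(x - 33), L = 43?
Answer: 7/282 ≈ 0.024823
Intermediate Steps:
D(x) = 2*x/(-33 + x) (D(x) = (2*x)/(-33 + x) = 2*x/(-33 + x))
F = 282/7 (F = 43 + 2*((17 - 14) + 16)/(-33 + ((17 - 14) + 16)) = 43 + 2*(3 + 16)/(-33 + (3 + 16)) = 43 + 2*19/(-33 + 19) = 43 + 2*19/(-14) = 43 + 2*19*(-1/14) = 43 - 19/7 = 282/7 ≈ 40.286)
1/F = 1/(282/7) = 7/282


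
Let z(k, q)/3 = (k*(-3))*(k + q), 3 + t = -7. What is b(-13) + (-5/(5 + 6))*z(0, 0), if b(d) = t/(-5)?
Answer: 2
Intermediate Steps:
t = -10 (t = -3 - 7 = -10)
b(d) = 2 (b(d) = -10/(-5) = -10*(-1/5) = 2)
z(k, q) = -9*k*(k + q) (z(k, q) = 3*((k*(-3))*(k + q)) = 3*((-3*k)*(k + q)) = 3*(-3*k*(k + q)) = -9*k*(k + q))
b(-13) + (-5/(5 + 6))*z(0, 0) = 2 + (-5/(5 + 6))*(-9*0*(0 + 0)) = 2 + (-5/11)*(-9*0*0) = 2 - 5*1/11*0 = 2 - 5/11*0 = 2 + 0 = 2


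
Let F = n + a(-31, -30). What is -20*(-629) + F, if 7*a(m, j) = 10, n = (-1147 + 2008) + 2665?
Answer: 112752/7 ≈ 16107.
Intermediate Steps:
n = 3526 (n = 861 + 2665 = 3526)
a(m, j) = 10/7 (a(m, j) = (1/7)*10 = 10/7)
F = 24692/7 (F = 3526 + 10/7 = 24692/7 ≈ 3527.4)
-20*(-629) + F = -20*(-629) + 24692/7 = 12580 + 24692/7 = 112752/7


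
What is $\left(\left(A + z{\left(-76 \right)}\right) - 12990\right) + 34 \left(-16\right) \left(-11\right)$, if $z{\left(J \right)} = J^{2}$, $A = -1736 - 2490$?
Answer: $-5456$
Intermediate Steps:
$A = -4226$
$\left(\left(A + z{\left(-76 \right)}\right) - 12990\right) + 34 \left(-16\right) \left(-11\right) = \left(\left(-4226 + \left(-76\right)^{2}\right) - 12990\right) + 34 \left(-16\right) \left(-11\right) = \left(\left(-4226 + 5776\right) - 12990\right) - -5984 = \left(1550 - 12990\right) + 5984 = -11440 + 5984 = -5456$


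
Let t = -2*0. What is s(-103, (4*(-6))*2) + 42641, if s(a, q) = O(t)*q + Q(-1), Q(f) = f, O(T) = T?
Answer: 42640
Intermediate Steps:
t = 0
s(a, q) = -1 (s(a, q) = 0*q - 1 = 0 - 1 = -1)
s(-103, (4*(-6))*2) + 42641 = -1 + 42641 = 42640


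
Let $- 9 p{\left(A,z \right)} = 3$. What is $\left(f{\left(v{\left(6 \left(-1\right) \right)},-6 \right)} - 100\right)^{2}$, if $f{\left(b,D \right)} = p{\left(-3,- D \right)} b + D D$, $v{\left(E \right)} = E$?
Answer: $3844$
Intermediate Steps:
$p{\left(A,z \right)} = - \frac{1}{3}$ ($p{\left(A,z \right)} = \left(- \frac{1}{9}\right) 3 = - \frac{1}{3}$)
$f{\left(b,D \right)} = D^{2} - \frac{b}{3}$ ($f{\left(b,D \right)} = - \frac{b}{3} + D D = - \frac{b}{3} + D^{2} = D^{2} - \frac{b}{3}$)
$\left(f{\left(v{\left(6 \left(-1\right) \right)},-6 \right)} - 100\right)^{2} = \left(\left(\left(-6\right)^{2} - \frac{6 \left(-1\right)}{3}\right) - 100\right)^{2} = \left(\left(36 - -2\right) - 100\right)^{2} = \left(\left(36 + 2\right) - 100\right)^{2} = \left(38 - 100\right)^{2} = \left(-62\right)^{2} = 3844$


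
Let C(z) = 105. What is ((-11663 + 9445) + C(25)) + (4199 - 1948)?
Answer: 138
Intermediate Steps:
((-11663 + 9445) + C(25)) + (4199 - 1948) = ((-11663 + 9445) + 105) + (4199 - 1948) = (-2218 + 105) + 2251 = -2113 + 2251 = 138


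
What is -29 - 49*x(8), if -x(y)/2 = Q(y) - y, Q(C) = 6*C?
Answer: 3891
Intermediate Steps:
x(y) = -10*y (x(y) = -2*(6*y - y) = -10*y)
-29 - 49*x(8) = -29 - (-490)*8 = -29 - 49*(-80) = -29 + 3920 = 3891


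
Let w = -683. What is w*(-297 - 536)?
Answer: 568939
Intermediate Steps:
w*(-297 - 536) = -683*(-297 - 536) = -683*(-833) = 568939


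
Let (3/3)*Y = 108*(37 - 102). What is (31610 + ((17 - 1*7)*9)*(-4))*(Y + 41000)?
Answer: 1061875000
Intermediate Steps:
Y = -7020 (Y = 108*(37 - 102) = 108*(-65) = -7020)
(31610 + ((17 - 1*7)*9)*(-4))*(Y + 41000) = (31610 + ((17 - 1*7)*9)*(-4))*(-7020 + 41000) = (31610 + ((17 - 7)*9)*(-4))*33980 = (31610 + (10*9)*(-4))*33980 = (31610 + 90*(-4))*33980 = (31610 - 360)*33980 = 31250*33980 = 1061875000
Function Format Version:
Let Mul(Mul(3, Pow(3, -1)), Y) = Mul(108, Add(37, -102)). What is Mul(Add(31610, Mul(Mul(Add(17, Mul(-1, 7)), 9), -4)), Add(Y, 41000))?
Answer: 1061875000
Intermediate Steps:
Y = -7020 (Y = Mul(108, Add(37, -102)) = Mul(108, -65) = -7020)
Mul(Add(31610, Mul(Mul(Add(17, Mul(-1, 7)), 9), -4)), Add(Y, 41000)) = Mul(Add(31610, Mul(Mul(Add(17, Mul(-1, 7)), 9), -4)), Add(-7020, 41000)) = Mul(Add(31610, Mul(Mul(Add(17, -7), 9), -4)), 33980) = Mul(Add(31610, Mul(Mul(10, 9), -4)), 33980) = Mul(Add(31610, Mul(90, -4)), 33980) = Mul(Add(31610, -360), 33980) = Mul(31250, 33980) = 1061875000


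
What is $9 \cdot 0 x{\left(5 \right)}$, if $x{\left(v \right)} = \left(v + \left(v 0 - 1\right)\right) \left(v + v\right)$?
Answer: $0$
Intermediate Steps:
$x{\left(v \right)} = 2 v \left(-1 + v\right)$ ($x{\left(v \right)} = \left(v + \left(0 - 1\right)\right) 2 v = \left(v - 1\right) 2 v = \left(-1 + v\right) 2 v = 2 v \left(-1 + v\right)$)
$9 \cdot 0 x{\left(5 \right)} = 9 \cdot 0 \cdot 2 \cdot 5 \left(-1 + 5\right) = 0 \cdot 2 \cdot 5 \cdot 4 = 0 \cdot 40 = 0$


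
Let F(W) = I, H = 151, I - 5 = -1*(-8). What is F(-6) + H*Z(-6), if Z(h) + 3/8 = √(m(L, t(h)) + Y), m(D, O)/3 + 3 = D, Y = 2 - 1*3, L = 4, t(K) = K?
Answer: -349/8 + 151*√2 ≈ 169.92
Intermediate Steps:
I = 13 (I = 5 - 1*(-8) = 5 + 8 = 13)
Y = -1 (Y = 2 - 3 = -1)
F(W) = 13
m(D, O) = -9 + 3*D
Z(h) = -3/8 + √2 (Z(h) = -3/8 + √((-9 + 3*4) - 1) = -3/8 + √((-9 + 12) - 1) = -3/8 + √(3 - 1) = -3/8 + √2)
F(-6) + H*Z(-6) = 13 + 151*(-3/8 + √2) = 13 + (-453/8 + 151*√2) = -349/8 + 151*√2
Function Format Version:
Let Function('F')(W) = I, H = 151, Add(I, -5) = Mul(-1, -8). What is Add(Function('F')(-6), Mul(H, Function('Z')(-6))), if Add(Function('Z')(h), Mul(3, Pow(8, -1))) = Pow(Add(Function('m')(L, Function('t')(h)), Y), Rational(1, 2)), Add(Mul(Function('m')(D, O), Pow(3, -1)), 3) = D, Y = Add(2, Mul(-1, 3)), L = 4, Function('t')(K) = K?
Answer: Add(Rational(-349, 8), Mul(151, Pow(2, Rational(1, 2)))) ≈ 169.92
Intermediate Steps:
I = 13 (I = Add(5, Mul(-1, -8)) = Add(5, 8) = 13)
Y = -1 (Y = Add(2, -3) = -1)
Function('F')(W) = 13
Function('m')(D, O) = Add(-9, Mul(3, D))
Function('Z')(h) = Add(Rational(-3, 8), Pow(2, Rational(1, 2))) (Function('Z')(h) = Add(Rational(-3, 8), Pow(Add(Add(-9, Mul(3, 4)), -1), Rational(1, 2))) = Add(Rational(-3, 8), Pow(Add(Add(-9, 12), -1), Rational(1, 2))) = Add(Rational(-3, 8), Pow(Add(3, -1), Rational(1, 2))) = Add(Rational(-3, 8), Pow(2, Rational(1, 2))))
Add(Function('F')(-6), Mul(H, Function('Z')(-6))) = Add(13, Mul(151, Add(Rational(-3, 8), Pow(2, Rational(1, 2))))) = Add(13, Add(Rational(-453, 8), Mul(151, Pow(2, Rational(1, 2))))) = Add(Rational(-349, 8), Mul(151, Pow(2, Rational(1, 2))))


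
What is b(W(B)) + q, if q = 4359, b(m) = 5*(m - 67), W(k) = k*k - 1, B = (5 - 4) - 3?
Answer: 4039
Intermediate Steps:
B = -2 (B = 1 - 3 = -2)
W(k) = -1 + k**2 (W(k) = k**2 - 1 = -1 + k**2)
b(m) = -335 + 5*m (b(m) = 5*(-67 + m) = -335 + 5*m)
b(W(B)) + q = (-335 + 5*(-1 + (-2)**2)) + 4359 = (-335 + 5*(-1 + 4)) + 4359 = (-335 + 5*3) + 4359 = (-335 + 15) + 4359 = -320 + 4359 = 4039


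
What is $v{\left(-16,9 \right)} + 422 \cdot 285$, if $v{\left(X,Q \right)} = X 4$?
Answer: $120206$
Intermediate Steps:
$v{\left(X,Q \right)} = 4 X$
$v{\left(-16,9 \right)} + 422 \cdot 285 = 4 \left(-16\right) + 422 \cdot 285 = -64 + 120270 = 120206$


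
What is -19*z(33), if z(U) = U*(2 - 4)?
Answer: 1254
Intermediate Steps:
z(U) = -2*U (z(U) = U*(-2) = -2*U)
-19*z(33) = -(-38)*33 = -19*(-66) = 1254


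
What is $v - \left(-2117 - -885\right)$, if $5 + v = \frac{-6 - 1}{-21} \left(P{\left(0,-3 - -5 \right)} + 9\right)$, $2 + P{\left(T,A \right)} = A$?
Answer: $1230$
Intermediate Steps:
$P{\left(T,A \right)} = -2 + A$
$v = -2$ ($v = -5 + \frac{-6 - 1}{-21} \left(\left(-2 - -2\right) + 9\right) = -5 + \left(-7\right) \left(- \frac{1}{21}\right) \left(\left(-2 + \left(-3 + 5\right)\right) + 9\right) = -5 + \frac{\left(-2 + 2\right) + 9}{3} = -5 + \frac{0 + 9}{3} = -5 + \frac{1}{3} \cdot 9 = -5 + 3 = -2$)
$v - \left(-2117 - -885\right) = -2 - \left(-2117 - -885\right) = -2 - \left(-2117 + 885\right) = -2 - -1232 = -2 + 1232 = 1230$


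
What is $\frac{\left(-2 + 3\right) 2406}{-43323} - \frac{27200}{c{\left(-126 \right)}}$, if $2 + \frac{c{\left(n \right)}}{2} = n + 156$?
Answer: $- \frac{7015002}{14441} \approx -485.77$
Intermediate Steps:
$c{\left(n \right)} = 308 + 2 n$ ($c{\left(n \right)} = -4 + 2 \left(n + 156\right) = -4 + 2 \left(156 + n\right) = -4 + \left(312 + 2 n\right) = 308 + 2 n$)
$\frac{\left(-2 + 3\right) 2406}{-43323} - \frac{27200}{c{\left(-126 \right)}} = \frac{\left(-2 + 3\right) 2406}{-43323} - \frac{27200}{308 + 2 \left(-126\right)} = 1 \cdot 2406 \left(- \frac{1}{43323}\right) - \frac{27200}{308 - 252} = 2406 \left(- \frac{1}{43323}\right) - \frac{27200}{56} = - \frac{802}{14441} - \frac{3400}{7} = - \frac{7015002}{14441}$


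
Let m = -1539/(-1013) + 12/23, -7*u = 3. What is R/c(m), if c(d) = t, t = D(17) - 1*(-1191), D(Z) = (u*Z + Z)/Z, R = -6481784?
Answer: -45372488/8341 ≈ -5439.7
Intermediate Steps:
u = -3/7 (u = -⅐*3 = -3/7 ≈ -0.42857)
m = 47553/23299 (m = -1539*(-1/1013) + 12*(1/23) = 1539/1013 + 12/23 = 47553/23299 ≈ 2.0410)
D(Z) = 4/7 (D(Z) = (-3*Z/7 + Z)/Z = (4*Z/7)/Z = 4/7)
t = 8341/7 (t = 4/7 - 1*(-1191) = 4/7 + 1191 = 8341/7 ≈ 1191.6)
c(d) = 8341/7
R/c(m) = -6481784/8341/7 = -6481784*7/8341 = -45372488/8341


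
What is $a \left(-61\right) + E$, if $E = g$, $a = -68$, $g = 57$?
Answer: $4205$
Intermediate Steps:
$E = 57$
$a \left(-61\right) + E = \left(-68\right) \left(-61\right) + 57 = 4148 + 57 = 4205$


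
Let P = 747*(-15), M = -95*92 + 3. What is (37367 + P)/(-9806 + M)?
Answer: -26162/18543 ≈ -1.4109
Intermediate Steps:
M = -8737 (M = -8740 + 3 = -8737)
P = -11205
(37367 + P)/(-9806 + M) = (37367 - 11205)/(-9806 - 8737) = 26162/(-18543) = 26162*(-1/18543) = -26162/18543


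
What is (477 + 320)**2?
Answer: 635209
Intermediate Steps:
(477 + 320)**2 = 797**2 = 635209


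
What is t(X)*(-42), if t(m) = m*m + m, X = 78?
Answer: -258804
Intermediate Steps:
t(m) = m + m**2 (t(m) = m**2 + m = m + m**2)
t(X)*(-42) = (78*(1 + 78))*(-42) = (78*79)*(-42) = 6162*(-42) = -258804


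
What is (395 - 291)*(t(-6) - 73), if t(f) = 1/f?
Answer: -22828/3 ≈ -7609.3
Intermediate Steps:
(395 - 291)*(t(-6) - 73) = (395 - 291)*(1/(-6) - 73) = 104*(-⅙ - 73) = 104*(-439/6) = -22828/3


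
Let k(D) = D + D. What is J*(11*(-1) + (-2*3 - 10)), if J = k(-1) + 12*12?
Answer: -3834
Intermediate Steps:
k(D) = 2*D
J = 142 (J = 2*(-1) + 12*12 = -2 + 144 = 142)
J*(11*(-1) + (-2*3 - 10)) = 142*(11*(-1) + (-2*3 - 10)) = 142*(-11 + (-6 - 10)) = 142*(-11 - 16) = 142*(-27) = -3834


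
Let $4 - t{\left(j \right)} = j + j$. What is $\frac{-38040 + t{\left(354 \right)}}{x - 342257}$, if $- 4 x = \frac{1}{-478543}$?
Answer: $\frac{74162679968}{655138766203} \approx 0.1132$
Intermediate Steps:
$t{\left(j \right)} = 4 - 2 j$ ($t{\left(j \right)} = 4 - \left(j + j\right) = 4 - 2 j$)
$x = \frac{1}{1914172}$ ($x = - \frac{1}{4 \left(-478543\right)} = \left(- \frac{1}{4}\right) \left(- \frac{1}{478543}\right) = \frac{1}{1914172} \approx 5.2242 \cdot 10^{-7}$)
$\frac{-38040 + t{\left(354 \right)}}{x - 342257} = \frac{-38040 + \left(4 - 708\right)}{\frac{1}{1914172} - 342257} = \frac{-38040 + \left(4 - 708\right)}{- \frac{655138766203}{1914172}} = \left(-38040 - 704\right) \left(- \frac{1914172}{655138766203}\right) = \left(-38744\right) \left(- \frac{1914172}{655138766203}\right) = \frac{74162679968}{655138766203}$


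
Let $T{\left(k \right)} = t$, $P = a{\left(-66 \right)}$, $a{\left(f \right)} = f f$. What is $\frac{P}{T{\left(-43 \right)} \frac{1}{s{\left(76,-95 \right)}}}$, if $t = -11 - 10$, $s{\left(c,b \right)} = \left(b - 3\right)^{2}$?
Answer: $-1992144$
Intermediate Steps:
$s{\left(c,b \right)} = \left(-3 + b\right)^{2}$
$a{\left(f \right)} = f^{2}$
$t = -21$
$P = 4356$ ($P = \left(-66\right)^{2} = 4356$)
$T{\left(k \right)} = -21$
$\frac{P}{T{\left(-43 \right)} \frac{1}{s{\left(76,-95 \right)}}} = \frac{4356}{\left(-21\right) \frac{1}{\left(-3 - 95\right)^{2}}} = \frac{4356}{\left(-21\right) \frac{1}{\left(-98\right)^{2}}} = \frac{4356}{\left(-21\right) \frac{1}{9604}} = \frac{4356}{- \frac{3}{1372}} = 4356 \left(- \frac{1372}{3}\right) = -1992144$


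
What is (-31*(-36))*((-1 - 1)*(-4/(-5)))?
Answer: -8928/5 ≈ -1785.6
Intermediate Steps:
(-31*(-36))*((-1 - 1)*(-4/(-5))) = 1116*(-(-8)*(-1)/5) = 1116*(-2*4/5) = 1116*(-8/5) = -8928/5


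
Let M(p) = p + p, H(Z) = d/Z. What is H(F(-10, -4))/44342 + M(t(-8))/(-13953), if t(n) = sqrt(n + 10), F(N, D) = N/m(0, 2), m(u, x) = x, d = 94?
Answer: -47/110855 - 2*sqrt(2)/13953 ≈ -0.00062669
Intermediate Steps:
F(N, D) = N/2
H(Z) = 94/Z
t(n) = sqrt(10 + n)
M(p) = 2*p
H(F(-10, -4))/44342 + M(t(-8))/(-13953) = (94/(((1/2)*(-10))))/44342 + (2*sqrt(10 - 8))/(-13953) = (94/(-5))*(1/44342) + (2*sqrt(2))*(-1/13953) = (94*(-1/5))*(1/44342) - 2*sqrt(2)/13953 = -94/5*1/44342 - 2*sqrt(2)/13953 = -47/110855 - 2*sqrt(2)/13953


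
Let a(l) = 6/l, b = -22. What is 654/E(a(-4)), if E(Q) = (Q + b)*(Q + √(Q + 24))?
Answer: -872/423 - 872*√10/423 ≈ -8.5804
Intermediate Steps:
E(Q) = (-22 + Q)*(Q + √(24 + Q)) (E(Q) = (Q - 22)*(Q + √(Q + 24)) = (-22 + Q)*(Q + √(24 + Q)))
654/E(a(-4)) = 654/((6/(-4))² - 132/(-4) - 22*√(24 + 6/(-4)) + (6/(-4))*√(24 + 6/(-4))) = 654/((6*(-¼))² - 132*(-1)/4 - 22*√(24 + 6*(-¼)) + (6*(-¼))*√(24 + 6*(-¼))) = 654/((-3/2)² - 22*(-3/2) - 22*√(24 - 3/2) - 3*√(24 - 3/2)/2) = 654/(9/4 + 33 - 33*√10 - 9*√10/4) = 654/(141/4 - 141*√10/4)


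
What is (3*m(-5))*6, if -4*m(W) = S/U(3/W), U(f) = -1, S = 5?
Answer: 45/2 ≈ 22.500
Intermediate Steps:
m(W) = 5/4 (m(W) = -5/(4*(-1)) = -5*(-1)/4 = -¼*(-5) = 5/4)
(3*m(-5))*6 = (3*(5/4))*6 = (15/4)*6 = 45/2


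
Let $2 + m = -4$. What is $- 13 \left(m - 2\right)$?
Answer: $104$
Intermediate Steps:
$m = -6$ ($m = -2 - 4 = -6$)
$- 13 \left(m - 2\right) = - 13 \left(-6 - 2\right) = \left(-13\right) \left(-8\right) = 104$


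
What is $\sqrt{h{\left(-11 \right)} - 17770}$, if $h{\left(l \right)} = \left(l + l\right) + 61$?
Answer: $i \sqrt{17731} \approx 133.16 i$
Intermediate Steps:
$h{\left(l \right)} = 61 + 2 l$ ($h{\left(l \right)} = 2 l + 61 = 61 + 2 l$)
$\sqrt{h{\left(-11 \right)} - 17770} = \sqrt{\left(61 + 2 \left(-11\right)\right) - 17770} = \sqrt{\left(61 - 22\right) - 17770} = \sqrt{39 - 17770} = \sqrt{-17731} = i \sqrt{17731}$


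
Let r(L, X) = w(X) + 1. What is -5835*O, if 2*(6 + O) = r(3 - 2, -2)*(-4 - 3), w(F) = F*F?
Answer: 274245/2 ≈ 1.3712e+5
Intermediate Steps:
w(F) = F²
r(L, X) = 1 + X² (r(L, X) = X² + 1 = 1 + X²)
O = -47/2 (O = -6 + ((1 + (-2)²)*(-4 - 3))/2 = -6 + ((1 + 4)*(-7))/2 = -6 + (5*(-7))/2 = -6 + (½)*(-35) = -6 - 35/2 = -47/2 ≈ -23.500)
-5835*O = -5835*(-47/2) = 274245/2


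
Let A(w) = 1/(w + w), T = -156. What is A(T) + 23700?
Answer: 7394399/312 ≈ 23700.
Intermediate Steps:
A(w) = 1/(2*w)
A(T) + 23700 = (1/2)/(-156) + 23700 = (1/2)*(-1/156) + 23700 = -1/312 + 23700 = 7394399/312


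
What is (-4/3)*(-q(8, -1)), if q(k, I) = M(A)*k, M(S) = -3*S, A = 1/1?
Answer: -32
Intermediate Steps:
A = 1
q(k, I) = -3*k (q(k, I) = (-3*1)*k = -3*k)
(-4/3)*(-q(8, -1)) = (-4/3)*(-(-3)*8) = (-4*⅓)*(-1*(-24)) = -4/3*24 = -32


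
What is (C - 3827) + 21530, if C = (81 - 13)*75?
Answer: 22803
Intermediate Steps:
C = 5100 (C = 68*75 = 5100)
(C - 3827) + 21530 = (5100 - 3827) + 21530 = 1273 + 21530 = 22803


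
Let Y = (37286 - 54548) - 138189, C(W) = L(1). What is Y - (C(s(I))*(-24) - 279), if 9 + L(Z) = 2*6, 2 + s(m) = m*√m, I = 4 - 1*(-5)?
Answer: -155100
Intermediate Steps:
I = 9 (I = 4 + 5 = 9)
s(m) = -2 + m^(3/2) (s(m) = -2 + m*√m = -2 + m^(3/2))
L(Z) = 3 (L(Z) = -9 + 2*6 = -9 + 12 = 3)
C(W) = 3
Y = -155451 (Y = -17262 - 138189 = -155451)
Y - (C(s(I))*(-24) - 279) = -155451 - (3*(-24) - 279) = -155451 - (-72 - 279) = -155451 - 1*(-351) = -155451 + 351 = -155100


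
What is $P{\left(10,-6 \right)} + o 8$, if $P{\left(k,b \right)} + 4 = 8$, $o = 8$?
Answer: $68$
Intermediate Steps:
$P{\left(k,b \right)} = 4$ ($P{\left(k,b \right)} = -4 + 8 = 4$)
$P{\left(10,-6 \right)} + o 8 = 4 + 8 \cdot 8 = 4 + 64 = 68$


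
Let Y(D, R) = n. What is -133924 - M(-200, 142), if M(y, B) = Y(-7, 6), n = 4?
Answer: -133928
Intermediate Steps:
Y(D, R) = 4
M(y, B) = 4
-133924 - M(-200, 142) = -133924 - 1*4 = -133924 - 4 = -133928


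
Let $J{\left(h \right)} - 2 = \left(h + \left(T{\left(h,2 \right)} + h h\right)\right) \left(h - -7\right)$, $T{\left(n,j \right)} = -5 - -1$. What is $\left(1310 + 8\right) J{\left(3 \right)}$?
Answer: $108076$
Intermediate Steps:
$T{\left(n,j \right)} = -4$ ($T{\left(n,j \right)} = -5 + 1 = -4$)
$J{\left(h \right)} = 2 + \left(7 + h\right) \left(-4 + h + h^{2}\right)$ ($J{\left(h \right)} = 2 + \left(h + \left(-4 + h h\right)\right) \left(h - -7\right) = 2 + \left(h + \left(-4 + h^{2}\right)\right) \left(h + \left(-4 + 11\right)\right) = 2 + \left(-4 + h + h^{2}\right) \left(h + 7\right) = 2 + \left(-4 + h + h^{2}\right) \left(7 + h\right) = 2 + \left(7 + h\right) \left(-4 + h + h^{2}\right)$)
$\left(1310 + 8\right) J{\left(3 \right)} = \left(1310 + 8\right) \left(-26 + 3^{3} + 3 \cdot 3 + 8 \cdot 3^{2}\right) = 1318 \left(-26 + 27 + 9 + 8 \cdot 9\right) = 1318 \left(-26 + 27 + 9 + 72\right) = 1318 \cdot 82 = 108076$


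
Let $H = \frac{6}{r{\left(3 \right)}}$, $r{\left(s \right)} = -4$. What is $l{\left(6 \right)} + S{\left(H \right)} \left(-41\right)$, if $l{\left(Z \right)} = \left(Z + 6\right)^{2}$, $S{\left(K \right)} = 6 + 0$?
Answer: $-102$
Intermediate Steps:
$H = - \frac{3}{2}$ ($H = \frac{6}{-4} = 6 \left(- \frac{1}{4}\right) = - \frac{3}{2} \approx -1.5$)
$S{\left(K \right)} = 6$
$l{\left(Z \right)} = \left(6 + Z\right)^{2}$
$l{\left(6 \right)} + S{\left(H \right)} \left(-41\right) = \left(6 + 6\right)^{2} + 6 \left(-41\right) = 12^{2} - 246 = 144 - 246 = -102$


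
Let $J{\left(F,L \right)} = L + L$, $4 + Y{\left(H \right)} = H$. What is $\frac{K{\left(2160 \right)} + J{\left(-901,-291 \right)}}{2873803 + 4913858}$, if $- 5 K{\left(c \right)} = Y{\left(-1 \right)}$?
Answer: $- \frac{83}{1112523} \approx -7.4605 \cdot 10^{-5}$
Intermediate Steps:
$Y{\left(H \right)} = -4 + H$
$K{\left(c \right)} = 1$ ($K{\left(c \right)} = - \frac{-4 - 1}{5} = \left(- \frac{1}{5}\right) \left(-5\right) = 1$)
$J{\left(F,L \right)} = 2 L$
$\frac{K{\left(2160 \right)} + J{\left(-901,-291 \right)}}{2873803 + 4913858} = \frac{1 + 2 \left(-291\right)}{2873803 + 4913858} = \frac{1 - 582}{7787661} = \left(-581\right) \frac{1}{7787661} = - \frac{83}{1112523}$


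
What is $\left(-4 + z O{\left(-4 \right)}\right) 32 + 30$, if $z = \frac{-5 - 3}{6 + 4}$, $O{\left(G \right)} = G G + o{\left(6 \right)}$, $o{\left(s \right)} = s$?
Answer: $- \frac{3306}{5} \approx -661.2$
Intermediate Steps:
$O{\left(G \right)} = 6 + G^{2}$ ($O{\left(G \right)} = G G + 6 = G^{2} + 6 = 6 + G^{2}$)
$z = - \frac{4}{5}$ ($z = - \frac{8}{10} = \left(-8\right) \frac{1}{10} = - \frac{4}{5} \approx -0.8$)
$\left(-4 + z O{\left(-4 \right)}\right) 32 + 30 = \left(-4 - \frac{4 \left(6 + \left(-4\right)^{2}\right)}{5}\right) 32 + 30 = \left(-4 - \frac{4 \left(6 + 16\right)}{5}\right) 32 + 30 = \left(-4 - \frac{88}{5}\right) 32 + 30 = \left(- \frac{108}{5}\right) 32 + 30 = - \frac{3456}{5} + 30 = - \frac{3306}{5}$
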